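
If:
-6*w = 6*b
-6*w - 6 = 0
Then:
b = 1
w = -1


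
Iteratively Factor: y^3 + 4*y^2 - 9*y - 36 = (y - 3)*(y^2 + 7*y + 12) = (y - 3)*(y + 4)*(y + 3)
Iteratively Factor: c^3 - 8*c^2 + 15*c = (c - 5)*(c^2 - 3*c) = (c - 5)*(c - 3)*(c)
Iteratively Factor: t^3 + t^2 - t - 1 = (t + 1)*(t^2 - 1) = (t + 1)^2*(t - 1)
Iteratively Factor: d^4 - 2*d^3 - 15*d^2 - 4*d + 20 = (d - 1)*(d^3 - d^2 - 16*d - 20) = (d - 5)*(d - 1)*(d^2 + 4*d + 4) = (d - 5)*(d - 1)*(d + 2)*(d + 2)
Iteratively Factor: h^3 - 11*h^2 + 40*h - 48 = (h - 3)*(h^2 - 8*h + 16) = (h - 4)*(h - 3)*(h - 4)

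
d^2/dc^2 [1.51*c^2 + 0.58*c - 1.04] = 3.02000000000000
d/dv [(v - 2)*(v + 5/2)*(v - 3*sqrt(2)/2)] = 3*v^2 - 3*sqrt(2)*v + v - 5 - 3*sqrt(2)/4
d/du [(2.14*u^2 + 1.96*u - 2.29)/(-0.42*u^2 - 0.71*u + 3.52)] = (-0.6962*u^2 + 13.142*u + 5.2733)/(0.1764*u^4 + 0.5964*u^3 - 2.4527*u^2 - 4.9984*u + 12.3904)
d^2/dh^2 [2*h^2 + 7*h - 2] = 4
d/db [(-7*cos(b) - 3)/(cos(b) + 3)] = 18*sin(b)/(cos(b) + 3)^2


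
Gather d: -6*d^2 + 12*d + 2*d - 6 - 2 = -6*d^2 + 14*d - 8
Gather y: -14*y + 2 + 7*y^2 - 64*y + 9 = 7*y^2 - 78*y + 11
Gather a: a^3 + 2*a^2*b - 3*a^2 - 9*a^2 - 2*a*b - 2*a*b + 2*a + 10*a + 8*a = a^3 + a^2*(2*b - 12) + a*(20 - 4*b)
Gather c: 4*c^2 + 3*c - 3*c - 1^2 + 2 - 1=4*c^2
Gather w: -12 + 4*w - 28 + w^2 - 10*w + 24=w^2 - 6*w - 16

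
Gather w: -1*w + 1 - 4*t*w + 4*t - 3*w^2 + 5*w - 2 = 4*t - 3*w^2 + w*(4 - 4*t) - 1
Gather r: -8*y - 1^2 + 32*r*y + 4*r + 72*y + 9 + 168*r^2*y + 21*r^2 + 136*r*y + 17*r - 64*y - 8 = r^2*(168*y + 21) + r*(168*y + 21)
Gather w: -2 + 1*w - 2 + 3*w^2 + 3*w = 3*w^2 + 4*w - 4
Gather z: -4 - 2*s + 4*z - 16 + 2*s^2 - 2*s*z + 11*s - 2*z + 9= 2*s^2 + 9*s + z*(2 - 2*s) - 11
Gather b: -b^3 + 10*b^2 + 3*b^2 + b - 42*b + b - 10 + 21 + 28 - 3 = -b^3 + 13*b^2 - 40*b + 36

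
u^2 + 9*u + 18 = (u + 3)*(u + 6)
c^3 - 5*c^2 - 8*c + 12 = (c - 6)*(c - 1)*(c + 2)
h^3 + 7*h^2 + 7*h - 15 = (h - 1)*(h + 3)*(h + 5)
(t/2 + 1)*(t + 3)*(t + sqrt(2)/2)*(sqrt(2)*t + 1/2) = sqrt(2)*t^4/2 + 3*t^3/4 + 5*sqrt(2)*t^3/2 + 15*t^2/4 + 25*sqrt(2)*t^2/8 + 5*sqrt(2)*t/8 + 9*t/2 + 3*sqrt(2)/4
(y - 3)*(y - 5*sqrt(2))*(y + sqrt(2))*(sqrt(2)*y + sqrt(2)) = sqrt(2)*y^4 - 8*y^3 - 2*sqrt(2)*y^3 - 13*sqrt(2)*y^2 + 16*y^2 + 24*y + 20*sqrt(2)*y + 30*sqrt(2)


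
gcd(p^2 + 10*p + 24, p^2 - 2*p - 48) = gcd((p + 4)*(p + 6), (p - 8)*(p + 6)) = p + 6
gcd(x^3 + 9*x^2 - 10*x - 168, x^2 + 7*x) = x + 7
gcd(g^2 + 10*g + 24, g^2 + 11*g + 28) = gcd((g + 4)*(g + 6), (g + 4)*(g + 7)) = g + 4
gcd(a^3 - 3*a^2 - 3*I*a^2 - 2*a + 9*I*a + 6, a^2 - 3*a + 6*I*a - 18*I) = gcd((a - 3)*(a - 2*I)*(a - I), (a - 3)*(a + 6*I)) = a - 3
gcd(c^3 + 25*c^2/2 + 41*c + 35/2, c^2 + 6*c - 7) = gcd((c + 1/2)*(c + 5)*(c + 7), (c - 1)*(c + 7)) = c + 7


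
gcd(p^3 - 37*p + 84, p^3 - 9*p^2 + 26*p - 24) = p^2 - 7*p + 12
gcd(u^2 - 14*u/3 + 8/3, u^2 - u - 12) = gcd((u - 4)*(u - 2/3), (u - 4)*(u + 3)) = u - 4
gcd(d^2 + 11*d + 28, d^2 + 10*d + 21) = d + 7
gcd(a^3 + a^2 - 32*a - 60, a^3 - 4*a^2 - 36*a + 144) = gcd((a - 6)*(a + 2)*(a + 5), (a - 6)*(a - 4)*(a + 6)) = a - 6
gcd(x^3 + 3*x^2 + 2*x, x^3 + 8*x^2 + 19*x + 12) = x + 1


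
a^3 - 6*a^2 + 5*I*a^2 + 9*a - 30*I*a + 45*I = (a - 3)^2*(a + 5*I)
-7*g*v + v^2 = v*(-7*g + v)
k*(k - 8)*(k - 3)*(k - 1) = k^4 - 12*k^3 + 35*k^2 - 24*k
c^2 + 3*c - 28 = (c - 4)*(c + 7)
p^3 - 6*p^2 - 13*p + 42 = (p - 7)*(p - 2)*(p + 3)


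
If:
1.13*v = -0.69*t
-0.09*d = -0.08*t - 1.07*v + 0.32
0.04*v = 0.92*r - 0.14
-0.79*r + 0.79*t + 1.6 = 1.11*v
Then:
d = 2.78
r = 0.18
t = -0.99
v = 0.61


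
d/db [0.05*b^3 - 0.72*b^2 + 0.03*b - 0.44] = 0.15*b^2 - 1.44*b + 0.03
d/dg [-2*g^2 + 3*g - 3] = 3 - 4*g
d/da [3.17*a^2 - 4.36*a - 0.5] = 6.34*a - 4.36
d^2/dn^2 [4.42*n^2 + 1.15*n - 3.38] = 8.84000000000000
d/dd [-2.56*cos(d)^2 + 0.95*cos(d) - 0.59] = (5.12*cos(d) - 0.95)*sin(d)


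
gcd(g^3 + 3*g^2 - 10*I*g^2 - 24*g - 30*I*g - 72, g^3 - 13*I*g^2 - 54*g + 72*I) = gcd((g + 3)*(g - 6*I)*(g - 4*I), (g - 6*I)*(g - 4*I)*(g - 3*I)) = g^2 - 10*I*g - 24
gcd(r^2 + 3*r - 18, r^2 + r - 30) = r + 6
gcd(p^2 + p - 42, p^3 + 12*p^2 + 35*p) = p + 7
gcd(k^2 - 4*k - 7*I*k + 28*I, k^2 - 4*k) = k - 4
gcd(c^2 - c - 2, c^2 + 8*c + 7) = c + 1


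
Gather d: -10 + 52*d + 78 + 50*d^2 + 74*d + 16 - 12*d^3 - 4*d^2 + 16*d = -12*d^3 + 46*d^2 + 142*d + 84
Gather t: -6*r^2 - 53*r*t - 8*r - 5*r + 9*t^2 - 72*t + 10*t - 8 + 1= -6*r^2 - 13*r + 9*t^2 + t*(-53*r - 62) - 7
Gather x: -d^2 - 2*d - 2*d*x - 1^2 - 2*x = -d^2 - 2*d + x*(-2*d - 2) - 1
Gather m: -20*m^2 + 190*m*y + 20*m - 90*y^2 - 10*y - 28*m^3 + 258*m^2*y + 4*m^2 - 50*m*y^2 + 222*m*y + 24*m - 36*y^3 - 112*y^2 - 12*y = -28*m^3 + m^2*(258*y - 16) + m*(-50*y^2 + 412*y + 44) - 36*y^3 - 202*y^2 - 22*y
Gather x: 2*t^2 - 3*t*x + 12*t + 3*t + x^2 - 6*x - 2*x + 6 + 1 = 2*t^2 + 15*t + x^2 + x*(-3*t - 8) + 7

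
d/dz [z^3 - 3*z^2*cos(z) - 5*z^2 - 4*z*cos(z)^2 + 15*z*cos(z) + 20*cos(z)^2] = 3*z^2*sin(z) + 3*z^2 - 15*z*sin(z) + 4*z*sin(2*z) - 6*z*cos(z) - 10*z - 20*sin(2*z) - 4*cos(z)^2 + 15*cos(z)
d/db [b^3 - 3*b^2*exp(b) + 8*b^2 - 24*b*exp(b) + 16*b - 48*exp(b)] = -3*b^2*exp(b) + 3*b^2 - 30*b*exp(b) + 16*b - 72*exp(b) + 16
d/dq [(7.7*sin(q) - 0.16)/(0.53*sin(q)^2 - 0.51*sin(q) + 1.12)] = (-4.081*sin(q)^2 + 0.1696*sin(q) + 8.5424)*cos(q)/(0.2809*sin(q)^4 - 0.5406*sin(q)^3 + 1.4473*sin(q)^2 - 1.1424*sin(q) + 1.2544)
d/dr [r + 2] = 1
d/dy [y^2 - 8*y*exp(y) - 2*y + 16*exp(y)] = -8*y*exp(y) + 2*y + 8*exp(y) - 2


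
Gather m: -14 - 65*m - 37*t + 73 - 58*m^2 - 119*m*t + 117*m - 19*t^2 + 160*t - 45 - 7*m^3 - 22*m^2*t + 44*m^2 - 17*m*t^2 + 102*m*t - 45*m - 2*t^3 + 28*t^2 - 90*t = -7*m^3 + m^2*(-22*t - 14) + m*(-17*t^2 - 17*t + 7) - 2*t^3 + 9*t^2 + 33*t + 14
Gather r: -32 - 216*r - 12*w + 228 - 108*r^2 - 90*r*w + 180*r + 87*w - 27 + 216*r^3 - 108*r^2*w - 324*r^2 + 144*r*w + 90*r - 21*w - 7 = 216*r^3 + r^2*(-108*w - 432) + r*(54*w + 54) + 54*w + 162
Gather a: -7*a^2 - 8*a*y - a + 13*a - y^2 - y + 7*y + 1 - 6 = -7*a^2 + a*(12 - 8*y) - y^2 + 6*y - 5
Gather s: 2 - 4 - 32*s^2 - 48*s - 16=-32*s^2 - 48*s - 18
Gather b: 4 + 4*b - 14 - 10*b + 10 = -6*b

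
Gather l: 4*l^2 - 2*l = 4*l^2 - 2*l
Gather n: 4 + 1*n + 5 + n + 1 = 2*n + 10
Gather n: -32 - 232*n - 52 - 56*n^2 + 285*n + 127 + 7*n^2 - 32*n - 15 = -49*n^2 + 21*n + 28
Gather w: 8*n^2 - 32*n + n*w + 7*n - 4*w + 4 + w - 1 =8*n^2 - 25*n + w*(n - 3) + 3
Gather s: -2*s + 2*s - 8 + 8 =0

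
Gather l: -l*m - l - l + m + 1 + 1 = l*(-m - 2) + m + 2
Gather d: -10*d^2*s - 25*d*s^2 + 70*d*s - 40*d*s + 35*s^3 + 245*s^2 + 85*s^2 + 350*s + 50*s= -10*d^2*s + d*(-25*s^2 + 30*s) + 35*s^3 + 330*s^2 + 400*s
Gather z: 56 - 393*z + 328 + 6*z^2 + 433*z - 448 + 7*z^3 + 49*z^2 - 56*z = 7*z^3 + 55*z^2 - 16*z - 64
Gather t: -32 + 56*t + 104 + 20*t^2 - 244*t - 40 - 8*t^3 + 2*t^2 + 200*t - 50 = -8*t^3 + 22*t^2 + 12*t - 18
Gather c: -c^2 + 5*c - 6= -c^2 + 5*c - 6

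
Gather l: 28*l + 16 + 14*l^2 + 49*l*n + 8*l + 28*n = 14*l^2 + l*(49*n + 36) + 28*n + 16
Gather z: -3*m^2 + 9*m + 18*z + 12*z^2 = -3*m^2 + 9*m + 12*z^2 + 18*z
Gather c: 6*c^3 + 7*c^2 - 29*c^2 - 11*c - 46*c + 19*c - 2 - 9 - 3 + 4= 6*c^3 - 22*c^2 - 38*c - 10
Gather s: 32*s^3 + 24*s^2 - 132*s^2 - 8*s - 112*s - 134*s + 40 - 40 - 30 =32*s^3 - 108*s^2 - 254*s - 30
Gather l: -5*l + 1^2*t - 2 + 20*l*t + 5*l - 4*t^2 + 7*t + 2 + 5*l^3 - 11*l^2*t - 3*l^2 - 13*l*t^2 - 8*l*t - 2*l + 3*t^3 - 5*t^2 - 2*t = 5*l^3 + l^2*(-11*t - 3) + l*(-13*t^2 + 12*t - 2) + 3*t^3 - 9*t^2 + 6*t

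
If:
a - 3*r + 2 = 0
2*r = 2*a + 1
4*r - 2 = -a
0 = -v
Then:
No Solution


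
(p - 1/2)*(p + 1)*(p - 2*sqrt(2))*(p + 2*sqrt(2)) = p^4 + p^3/2 - 17*p^2/2 - 4*p + 4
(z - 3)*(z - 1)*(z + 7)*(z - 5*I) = z^4 + 3*z^3 - 5*I*z^3 - 25*z^2 - 15*I*z^2 + 21*z + 125*I*z - 105*I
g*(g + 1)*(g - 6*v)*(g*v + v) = g^4*v - 6*g^3*v^2 + 2*g^3*v - 12*g^2*v^2 + g^2*v - 6*g*v^2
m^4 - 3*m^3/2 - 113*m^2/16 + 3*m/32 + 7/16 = (m - 7/2)*(m - 1/4)*(m + 1/4)*(m + 2)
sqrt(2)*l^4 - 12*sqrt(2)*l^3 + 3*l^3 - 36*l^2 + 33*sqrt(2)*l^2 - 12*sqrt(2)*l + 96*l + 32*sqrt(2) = (l - 8)*(l - 4)*(l + sqrt(2))*(sqrt(2)*l + 1)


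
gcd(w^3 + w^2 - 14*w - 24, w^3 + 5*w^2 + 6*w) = w^2 + 5*w + 6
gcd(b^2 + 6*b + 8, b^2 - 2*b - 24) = b + 4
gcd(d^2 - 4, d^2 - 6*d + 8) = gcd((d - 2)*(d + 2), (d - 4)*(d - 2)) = d - 2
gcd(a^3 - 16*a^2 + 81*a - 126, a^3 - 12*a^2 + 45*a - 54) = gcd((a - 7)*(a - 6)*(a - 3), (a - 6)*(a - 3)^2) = a^2 - 9*a + 18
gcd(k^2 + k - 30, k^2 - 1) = 1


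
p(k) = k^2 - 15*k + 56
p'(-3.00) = -21.00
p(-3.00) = 110.00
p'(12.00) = 9.00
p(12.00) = 20.00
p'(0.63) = -13.74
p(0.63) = 46.95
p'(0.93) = -13.14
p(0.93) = 42.91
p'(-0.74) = -16.48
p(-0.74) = 67.65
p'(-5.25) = -25.50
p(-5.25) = 162.31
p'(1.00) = -13.00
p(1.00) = 42.00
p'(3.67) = -7.66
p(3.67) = 14.42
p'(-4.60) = -24.20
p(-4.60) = 146.16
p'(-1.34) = -17.68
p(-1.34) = 77.90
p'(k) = 2*k - 15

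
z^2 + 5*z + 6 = (z + 2)*(z + 3)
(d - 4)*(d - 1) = d^2 - 5*d + 4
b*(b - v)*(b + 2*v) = b^3 + b^2*v - 2*b*v^2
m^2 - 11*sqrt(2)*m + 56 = (m - 7*sqrt(2))*(m - 4*sqrt(2))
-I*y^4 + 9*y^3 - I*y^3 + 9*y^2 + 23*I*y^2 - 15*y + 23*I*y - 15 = (y + I)*(y + 3*I)*(y + 5*I)*(-I*y - I)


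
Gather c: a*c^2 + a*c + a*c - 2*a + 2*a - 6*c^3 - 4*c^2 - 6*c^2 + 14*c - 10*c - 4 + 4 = -6*c^3 + c^2*(a - 10) + c*(2*a + 4)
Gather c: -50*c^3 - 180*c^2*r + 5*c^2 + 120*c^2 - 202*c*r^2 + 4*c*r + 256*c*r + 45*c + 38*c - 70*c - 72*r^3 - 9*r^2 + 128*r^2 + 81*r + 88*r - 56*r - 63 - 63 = -50*c^3 + c^2*(125 - 180*r) + c*(-202*r^2 + 260*r + 13) - 72*r^3 + 119*r^2 + 113*r - 126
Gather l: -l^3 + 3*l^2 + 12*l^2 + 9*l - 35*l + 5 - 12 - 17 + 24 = -l^3 + 15*l^2 - 26*l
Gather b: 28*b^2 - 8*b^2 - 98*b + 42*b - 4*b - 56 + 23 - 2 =20*b^2 - 60*b - 35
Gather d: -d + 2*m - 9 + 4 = -d + 2*m - 5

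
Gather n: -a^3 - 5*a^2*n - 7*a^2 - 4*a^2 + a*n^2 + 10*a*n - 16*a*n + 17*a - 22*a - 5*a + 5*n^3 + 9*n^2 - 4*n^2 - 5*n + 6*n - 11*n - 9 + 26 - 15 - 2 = -a^3 - 11*a^2 - 10*a + 5*n^3 + n^2*(a + 5) + n*(-5*a^2 - 6*a - 10)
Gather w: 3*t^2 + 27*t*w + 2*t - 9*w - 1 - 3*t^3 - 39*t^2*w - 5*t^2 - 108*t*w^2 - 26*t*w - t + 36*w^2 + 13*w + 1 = -3*t^3 - 2*t^2 + t + w^2*(36 - 108*t) + w*(-39*t^2 + t + 4)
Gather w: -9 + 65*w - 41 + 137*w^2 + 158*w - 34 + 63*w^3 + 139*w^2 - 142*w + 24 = 63*w^3 + 276*w^2 + 81*w - 60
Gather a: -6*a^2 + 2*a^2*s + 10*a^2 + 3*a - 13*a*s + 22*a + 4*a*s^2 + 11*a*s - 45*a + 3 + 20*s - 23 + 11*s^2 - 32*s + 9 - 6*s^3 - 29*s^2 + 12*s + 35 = a^2*(2*s + 4) + a*(4*s^2 - 2*s - 20) - 6*s^3 - 18*s^2 + 24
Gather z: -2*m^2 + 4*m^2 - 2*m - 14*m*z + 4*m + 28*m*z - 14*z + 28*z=2*m^2 + 2*m + z*(14*m + 14)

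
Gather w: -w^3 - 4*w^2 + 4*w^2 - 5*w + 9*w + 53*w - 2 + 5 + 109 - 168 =-w^3 + 57*w - 56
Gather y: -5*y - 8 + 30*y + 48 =25*y + 40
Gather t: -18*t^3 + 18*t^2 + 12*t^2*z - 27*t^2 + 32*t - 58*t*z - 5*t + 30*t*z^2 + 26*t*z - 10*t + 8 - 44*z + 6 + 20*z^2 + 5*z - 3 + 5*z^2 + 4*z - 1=-18*t^3 + t^2*(12*z - 9) + t*(30*z^2 - 32*z + 17) + 25*z^2 - 35*z + 10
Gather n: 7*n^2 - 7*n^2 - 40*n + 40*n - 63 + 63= 0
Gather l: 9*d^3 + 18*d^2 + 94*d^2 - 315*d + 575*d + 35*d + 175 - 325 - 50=9*d^3 + 112*d^2 + 295*d - 200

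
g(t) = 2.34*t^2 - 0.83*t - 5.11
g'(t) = 4.68*t - 0.83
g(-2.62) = 13.13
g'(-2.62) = -13.09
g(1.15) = -2.97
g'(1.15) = 4.55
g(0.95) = -3.79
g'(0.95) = 3.62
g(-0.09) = -5.02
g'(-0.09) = -1.25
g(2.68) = 9.47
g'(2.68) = 11.71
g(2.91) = 12.29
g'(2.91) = 12.79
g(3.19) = 16.05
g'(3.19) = 14.10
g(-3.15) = 20.72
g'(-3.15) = -15.57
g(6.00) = 74.15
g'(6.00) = 27.25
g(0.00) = -5.11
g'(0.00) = -0.83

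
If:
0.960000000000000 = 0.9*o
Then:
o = 1.07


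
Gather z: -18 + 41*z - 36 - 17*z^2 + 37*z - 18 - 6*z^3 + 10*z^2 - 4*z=-6*z^3 - 7*z^2 + 74*z - 72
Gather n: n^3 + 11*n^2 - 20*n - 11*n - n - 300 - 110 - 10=n^3 + 11*n^2 - 32*n - 420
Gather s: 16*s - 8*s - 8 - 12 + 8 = 8*s - 12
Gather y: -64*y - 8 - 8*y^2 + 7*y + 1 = -8*y^2 - 57*y - 7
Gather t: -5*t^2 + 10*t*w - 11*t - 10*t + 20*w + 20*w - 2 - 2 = -5*t^2 + t*(10*w - 21) + 40*w - 4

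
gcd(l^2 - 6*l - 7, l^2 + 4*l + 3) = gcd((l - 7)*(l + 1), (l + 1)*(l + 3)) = l + 1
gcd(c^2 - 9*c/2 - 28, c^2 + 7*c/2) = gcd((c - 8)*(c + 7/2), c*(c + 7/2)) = c + 7/2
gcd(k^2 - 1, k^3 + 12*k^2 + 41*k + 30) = k + 1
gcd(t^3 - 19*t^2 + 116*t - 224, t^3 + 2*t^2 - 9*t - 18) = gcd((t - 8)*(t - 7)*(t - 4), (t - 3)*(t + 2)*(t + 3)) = 1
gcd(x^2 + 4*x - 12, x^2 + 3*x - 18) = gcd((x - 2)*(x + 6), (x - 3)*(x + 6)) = x + 6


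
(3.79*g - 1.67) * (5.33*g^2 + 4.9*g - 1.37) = 20.2007*g^3 + 9.6699*g^2 - 13.3753*g + 2.2879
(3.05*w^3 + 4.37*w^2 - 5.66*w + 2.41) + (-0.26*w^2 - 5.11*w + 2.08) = 3.05*w^3 + 4.11*w^2 - 10.77*w + 4.49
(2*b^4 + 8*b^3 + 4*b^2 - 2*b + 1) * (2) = 4*b^4 + 16*b^3 + 8*b^2 - 4*b + 2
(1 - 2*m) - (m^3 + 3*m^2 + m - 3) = -m^3 - 3*m^2 - 3*m + 4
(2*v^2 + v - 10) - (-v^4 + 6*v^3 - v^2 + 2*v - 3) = v^4 - 6*v^3 + 3*v^2 - v - 7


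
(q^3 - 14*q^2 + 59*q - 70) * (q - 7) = q^4 - 21*q^3 + 157*q^2 - 483*q + 490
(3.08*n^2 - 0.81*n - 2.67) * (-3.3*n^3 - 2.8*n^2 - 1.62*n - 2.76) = -10.164*n^5 - 5.951*n^4 + 6.0894*n^3 + 0.287399999999999*n^2 + 6.561*n + 7.3692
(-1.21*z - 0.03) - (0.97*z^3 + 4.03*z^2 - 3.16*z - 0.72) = -0.97*z^3 - 4.03*z^2 + 1.95*z + 0.69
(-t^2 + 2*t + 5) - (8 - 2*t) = -t^2 + 4*t - 3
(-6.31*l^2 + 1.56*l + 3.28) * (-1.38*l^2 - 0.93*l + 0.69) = 8.7078*l^4 + 3.7155*l^3 - 10.3311*l^2 - 1.974*l + 2.2632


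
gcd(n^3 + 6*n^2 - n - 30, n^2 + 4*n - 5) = n + 5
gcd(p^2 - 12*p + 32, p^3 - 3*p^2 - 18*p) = 1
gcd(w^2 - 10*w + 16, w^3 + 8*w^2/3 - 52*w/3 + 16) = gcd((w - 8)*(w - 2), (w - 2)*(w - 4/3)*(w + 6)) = w - 2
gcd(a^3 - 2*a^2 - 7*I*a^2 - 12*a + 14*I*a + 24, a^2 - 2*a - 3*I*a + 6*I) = a^2 + a*(-2 - 3*I) + 6*I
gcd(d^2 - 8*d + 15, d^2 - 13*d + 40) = d - 5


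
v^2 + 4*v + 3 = (v + 1)*(v + 3)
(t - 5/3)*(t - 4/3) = t^2 - 3*t + 20/9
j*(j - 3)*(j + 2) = j^3 - j^2 - 6*j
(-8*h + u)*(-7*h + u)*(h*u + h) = 56*h^3*u + 56*h^3 - 15*h^2*u^2 - 15*h^2*u + h*u^3 + h*u^2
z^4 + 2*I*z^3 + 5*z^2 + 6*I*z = z*(z - 2*I)*(z + I)*(z + 3*I)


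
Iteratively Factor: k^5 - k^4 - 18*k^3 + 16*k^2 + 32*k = (k + 4)*(k^4 - 5*k^3 + 2*k^2 + 8*k) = (k + 1)*(k + 4)*(k^3 - 6*k^2 + 8*k) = (k - 4)*(k + 1)*(k + 4)*(k^2 - 2*k) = k*(k - 4)*(k + 1)*(k + 4)*(k - 2)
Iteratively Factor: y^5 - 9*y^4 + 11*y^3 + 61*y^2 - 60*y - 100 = (y - 5)*(y^4 - 4*y^3 - 9*y^2 + 16*y + 20) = (y - 5)^2*(y^3 + y^2 - 4*y - 4) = (y - 5)^2*(y - 2)*(y^2 + 3*y + 2) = (y - 5)^2*(y - 2)*(y + 1)*(y + 2)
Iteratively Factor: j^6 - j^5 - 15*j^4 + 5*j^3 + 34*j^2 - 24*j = (j - 1)*(j^5 - 15*j^3 - 10*j^2 + 24*j) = (j - 1)*(j + 3)*(j^4 - 3*j^3 - 6*j^2 + 8*j) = (j - 1)^2*(j + 3)*(j^3 - 2*j^2 - 8*j) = (j - 4)*(j - 1)^2*(j + 3)*(j^2 + 2*j) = (j - 4)*(j - 1)^2*(j + 2)*(j + 3)*(j)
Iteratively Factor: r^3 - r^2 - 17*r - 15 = (r + 3)*(r^2 - 4*r - 5) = (r + 1)*(r + 3)*(r - 5)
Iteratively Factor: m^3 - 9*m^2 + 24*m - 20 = (m - 5)*(m^2 - 4*m + 4) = (m - 5)*(m - 2)*(m - 2)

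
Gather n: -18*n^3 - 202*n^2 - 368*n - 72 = -18*n^3 - 202*n^2 - 368*n - 72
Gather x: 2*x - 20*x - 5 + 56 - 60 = -18*x - 9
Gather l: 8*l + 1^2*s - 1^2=8*l + s - 1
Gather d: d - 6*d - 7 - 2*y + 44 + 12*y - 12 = -5*d + 10*y + 25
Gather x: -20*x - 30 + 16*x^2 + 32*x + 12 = 16*x^2 + 12*x - 18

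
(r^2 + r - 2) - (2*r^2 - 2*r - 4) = -r^2 + 3*r + 2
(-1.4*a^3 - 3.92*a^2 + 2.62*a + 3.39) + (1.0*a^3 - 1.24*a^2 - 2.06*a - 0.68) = -0.4*a^3 - 5.16*a^2 + 0.56*a + 2.71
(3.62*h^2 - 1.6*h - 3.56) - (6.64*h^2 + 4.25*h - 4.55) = -3.02*h^2 - 5.85*h + 0.99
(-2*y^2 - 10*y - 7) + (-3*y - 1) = -2*y^2 - 13*y - 8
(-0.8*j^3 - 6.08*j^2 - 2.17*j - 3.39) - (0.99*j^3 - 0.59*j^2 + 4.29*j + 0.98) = -1.79*j^3 - 5.49*j^2 - 6.46*j - 4.37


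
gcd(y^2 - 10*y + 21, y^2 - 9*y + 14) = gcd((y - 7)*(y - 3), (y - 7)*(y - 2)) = y - 7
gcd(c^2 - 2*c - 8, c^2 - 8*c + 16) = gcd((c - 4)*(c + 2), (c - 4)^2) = c - 4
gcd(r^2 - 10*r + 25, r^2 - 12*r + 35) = r - 5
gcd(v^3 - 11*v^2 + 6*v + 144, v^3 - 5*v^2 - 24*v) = v^2 - 5*v - 24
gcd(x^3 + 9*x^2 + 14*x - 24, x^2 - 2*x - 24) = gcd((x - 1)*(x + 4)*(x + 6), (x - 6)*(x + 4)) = x + 4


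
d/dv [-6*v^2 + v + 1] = 1 - 12*v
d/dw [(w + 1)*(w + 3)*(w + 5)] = 3*w^2 + 18*w + 23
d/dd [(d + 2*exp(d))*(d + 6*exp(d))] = 8*d*exp(d) + 2*d + 24*exp(2*d) + 8*exp(d)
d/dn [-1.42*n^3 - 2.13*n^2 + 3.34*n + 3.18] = -4.26*n^2 - 4.26*n + 3.34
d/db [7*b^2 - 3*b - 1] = 14*b - 3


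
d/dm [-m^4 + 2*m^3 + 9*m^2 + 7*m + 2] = -4*m^3 + 6*m^2 + 18*m + 7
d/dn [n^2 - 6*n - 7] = 2*n - 6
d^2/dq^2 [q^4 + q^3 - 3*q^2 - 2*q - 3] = 12*q^2 + 6*q - 6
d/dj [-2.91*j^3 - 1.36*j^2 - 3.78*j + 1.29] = -8.73*j^2 - 2.72*j - 3.78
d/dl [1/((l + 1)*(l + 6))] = (-2*l - 7)/(l^4 + 14*l^3 + 61*l^2 + 84*l + 36)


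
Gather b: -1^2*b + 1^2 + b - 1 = 0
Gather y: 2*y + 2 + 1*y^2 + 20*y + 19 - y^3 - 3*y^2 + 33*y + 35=-y^3 - 2*y^2 + 55*y + 56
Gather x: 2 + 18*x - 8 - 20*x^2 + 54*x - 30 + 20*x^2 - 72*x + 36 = 0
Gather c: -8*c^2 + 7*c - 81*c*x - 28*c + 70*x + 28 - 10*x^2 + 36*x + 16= -8*c^2 + c*(-81*x - 21) - 10*x^2 + 106*x + 44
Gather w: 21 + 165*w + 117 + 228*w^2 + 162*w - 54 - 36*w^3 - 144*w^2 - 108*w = -36*w^3 + 84*w^2 + 219*w + 84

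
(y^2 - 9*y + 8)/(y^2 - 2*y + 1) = (y - 8)/(y - 1)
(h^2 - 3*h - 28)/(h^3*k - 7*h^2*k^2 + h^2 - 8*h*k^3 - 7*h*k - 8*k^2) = (-h^2 + 3*h + 28)/(-h^3*k + 7*h^2*k^2 - h^2 + 8*h*k^3 + 7*h*k + 8*k^2)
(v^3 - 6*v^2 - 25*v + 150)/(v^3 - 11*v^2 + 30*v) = (v + 5)/v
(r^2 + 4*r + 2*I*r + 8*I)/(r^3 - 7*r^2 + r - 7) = (r^2 + 2*r*(2 + I) + 8*I)/(r^3 - 7*r^2 + r - 7)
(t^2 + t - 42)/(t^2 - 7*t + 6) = (t + 7)/(t - 1)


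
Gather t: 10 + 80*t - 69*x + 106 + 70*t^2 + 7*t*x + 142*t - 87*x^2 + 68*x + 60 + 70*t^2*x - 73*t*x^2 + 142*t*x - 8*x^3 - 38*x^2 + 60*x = t^2*(70*x + 70) + t*(-73*x^2 + 149*x + 222) - 8*x^3 - 125*x^2 + 59*x + 176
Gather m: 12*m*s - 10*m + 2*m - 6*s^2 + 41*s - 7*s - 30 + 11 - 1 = m*(12*s - 8) - 6*s^2 + 34*s - 20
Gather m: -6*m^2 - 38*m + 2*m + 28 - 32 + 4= -6*m^2 - 36*m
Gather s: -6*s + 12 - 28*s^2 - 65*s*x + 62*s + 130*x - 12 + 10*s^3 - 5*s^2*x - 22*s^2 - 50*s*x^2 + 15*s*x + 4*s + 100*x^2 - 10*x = 10*s^3 + s^2*(-5*x - 50) + s*(-50*x^2 - 50*x + 60) + 100*x^2 + 120*x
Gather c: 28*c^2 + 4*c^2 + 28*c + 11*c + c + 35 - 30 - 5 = 32*c^2 + 40*c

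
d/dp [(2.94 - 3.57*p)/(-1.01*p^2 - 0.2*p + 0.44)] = (-3.6057*p^2 + 5.9388*p - 0.9828)/(1.0201*p^4 + 0.404*p^3 - 0.8488*p^2 - 0.176*p + 0.1936)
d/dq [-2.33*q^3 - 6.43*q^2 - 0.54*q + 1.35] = -6.99*q^2 - 12.86*q - 0.54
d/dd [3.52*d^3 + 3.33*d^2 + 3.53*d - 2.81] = 10.56*d^2 + 6.66*d + 3.53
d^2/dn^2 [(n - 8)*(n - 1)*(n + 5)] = 6*n - 8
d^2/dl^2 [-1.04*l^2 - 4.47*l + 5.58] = -2.08000000000000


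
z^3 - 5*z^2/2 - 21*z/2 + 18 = (z - 4)*(z - 3/2)*(z + 3)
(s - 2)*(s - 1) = s^2 - 3*s + 2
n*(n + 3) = n^2 + 3*n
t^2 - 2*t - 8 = (t - 4)*(t + 2)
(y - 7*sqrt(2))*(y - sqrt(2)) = y^2 - 8*sqrt(2)*y + 14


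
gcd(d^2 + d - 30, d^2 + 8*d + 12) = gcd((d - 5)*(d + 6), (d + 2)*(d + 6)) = d + 6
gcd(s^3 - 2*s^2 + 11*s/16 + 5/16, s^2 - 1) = s - 1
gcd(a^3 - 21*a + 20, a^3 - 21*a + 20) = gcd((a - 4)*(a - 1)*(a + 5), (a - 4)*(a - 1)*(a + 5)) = a^3 - 21*a + 20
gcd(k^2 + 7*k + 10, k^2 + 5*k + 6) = k + 2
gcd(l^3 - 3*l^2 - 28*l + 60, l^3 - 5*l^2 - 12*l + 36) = l^2 - 8*l + 12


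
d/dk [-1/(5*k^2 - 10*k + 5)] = 2*(k - 1)/(5*(k^2 - 2*k + 1)^2)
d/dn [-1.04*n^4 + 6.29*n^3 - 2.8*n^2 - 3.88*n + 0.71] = -4.16*n^3 + 18.87*n^2 - 5.6*n - 3.88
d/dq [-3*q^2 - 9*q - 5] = -6*q - 9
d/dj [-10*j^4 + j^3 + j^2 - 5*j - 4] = -40*j^3 + 3*j^2 + 2*j - 5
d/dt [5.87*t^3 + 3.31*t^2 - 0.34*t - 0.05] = 17.61*t^2 + 6.62*t - 0.34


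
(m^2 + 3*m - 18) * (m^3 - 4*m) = m^5 + 3*m^4 - 22*m^3 - 12*m^2 + 72*m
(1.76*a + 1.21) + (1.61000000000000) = 1.76*a + 2.82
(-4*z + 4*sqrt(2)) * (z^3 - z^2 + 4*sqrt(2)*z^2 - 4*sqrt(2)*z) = -4*z^4 - 12*sqrt(2)*z^3 + 4*z^3 + 12*sqrt(2)*z^2 + 32*z^2 - 32*z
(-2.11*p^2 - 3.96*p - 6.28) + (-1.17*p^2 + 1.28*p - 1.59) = -3.28*p^2 - 2.68*p - 7.87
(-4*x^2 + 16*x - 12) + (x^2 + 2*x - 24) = -3*x^2 + 18*x - 36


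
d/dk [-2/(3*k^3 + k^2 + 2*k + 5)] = 2*(9*k^2 + 2*k + 2)/(3*k^3 + k^2 + 2*k + 5)^2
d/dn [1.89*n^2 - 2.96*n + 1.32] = 3.78*n - 2.96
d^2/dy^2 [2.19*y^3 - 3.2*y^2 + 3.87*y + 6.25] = 13.14*y - 6.4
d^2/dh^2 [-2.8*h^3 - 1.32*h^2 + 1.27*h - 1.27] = -16.8*h - 2.64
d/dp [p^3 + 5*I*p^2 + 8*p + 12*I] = 3*p^2 + 10*I*p + 8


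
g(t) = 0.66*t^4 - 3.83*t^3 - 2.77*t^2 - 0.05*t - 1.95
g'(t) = 2.64*t^3 - 11.49*t^2 - 5.54*t - 0.05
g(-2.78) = 98.49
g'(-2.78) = -130.17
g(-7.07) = 2862.44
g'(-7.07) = -1468.17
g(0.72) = -4.67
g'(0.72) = -9.01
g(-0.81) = -1.41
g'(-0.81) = -4.50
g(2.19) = -40.39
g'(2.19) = -39.56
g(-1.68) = 13.73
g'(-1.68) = -35.69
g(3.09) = -81.38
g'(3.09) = -48.99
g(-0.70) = -1.80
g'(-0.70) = -2.71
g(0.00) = -1.95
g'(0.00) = -0.05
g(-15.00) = 45714.30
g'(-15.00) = -11412.20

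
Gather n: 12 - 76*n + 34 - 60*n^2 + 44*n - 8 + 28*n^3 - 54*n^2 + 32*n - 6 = 28*n^3 - 114*n^2 + 32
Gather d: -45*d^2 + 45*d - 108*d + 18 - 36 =-45*d^2 - 63*d - 18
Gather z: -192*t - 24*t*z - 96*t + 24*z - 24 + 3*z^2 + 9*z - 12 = -288*t + 3*z^2 + z*(33 - 24*t) - 36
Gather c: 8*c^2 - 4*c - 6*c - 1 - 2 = 8*c^2 - 10*c - 3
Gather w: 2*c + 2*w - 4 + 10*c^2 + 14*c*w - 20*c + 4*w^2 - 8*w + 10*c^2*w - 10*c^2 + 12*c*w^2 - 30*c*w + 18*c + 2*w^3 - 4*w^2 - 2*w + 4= 12*c*w^2 + 2*w^3 + w*(10*c^2 - 16*c - 8)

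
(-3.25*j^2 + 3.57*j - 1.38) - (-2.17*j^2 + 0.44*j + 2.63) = -1.08*j^2 + 3.13*j - 4.01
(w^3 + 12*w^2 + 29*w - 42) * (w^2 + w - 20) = w^5 + 13*w^4 + 21*w^3 - 253*w^2 - 622*w + 840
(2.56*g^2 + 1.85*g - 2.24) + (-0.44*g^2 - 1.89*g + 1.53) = 2.12*g^2 - 0.0399999999999998*g - 0.71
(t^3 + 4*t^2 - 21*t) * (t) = t^4 + 4*t^3 - 21*t^2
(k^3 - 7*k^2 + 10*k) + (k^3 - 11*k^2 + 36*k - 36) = 2*k^3 - 18*k^2 + 46*k - 36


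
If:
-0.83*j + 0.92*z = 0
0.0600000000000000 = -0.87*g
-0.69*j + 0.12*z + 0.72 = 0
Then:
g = -0.07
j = 1.24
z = 1.12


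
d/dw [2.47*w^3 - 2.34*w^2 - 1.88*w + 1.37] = 7.41*w^2 - 4.68*w - 1.88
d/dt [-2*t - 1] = -2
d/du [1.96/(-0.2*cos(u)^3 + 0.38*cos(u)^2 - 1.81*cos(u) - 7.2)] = (-1.176*cos(u)^2 + 1.4896*cos(u) - 3.5476)*sin(u)/(0.2*cos(u)^3 - 0.38*cos(u)^2 + 1.81*cos(u) + 7.2)^2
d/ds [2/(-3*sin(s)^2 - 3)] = 8*sin(2*s)/(3*(3 - cos(2*s))^2)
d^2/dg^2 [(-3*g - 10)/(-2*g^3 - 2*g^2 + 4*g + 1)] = 4*(18*g^5 + 138*g^4 + 178*g^3 - 42*g^2 - 81*g + 84)/(8*g^9 + 24*g^8 - 24*g^7 - 100*g^6 + 24*g^5 + 132*g^4 - 10*g^3 - 42*g^2 - 12*g - 1)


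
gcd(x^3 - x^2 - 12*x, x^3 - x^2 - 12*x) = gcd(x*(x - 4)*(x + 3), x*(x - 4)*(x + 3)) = x^3 - x^2 - 12*x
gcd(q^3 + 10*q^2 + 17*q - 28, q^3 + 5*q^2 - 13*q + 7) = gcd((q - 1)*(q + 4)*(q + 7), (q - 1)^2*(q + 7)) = q^2 + 6*q - 7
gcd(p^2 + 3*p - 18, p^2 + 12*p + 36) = p + 6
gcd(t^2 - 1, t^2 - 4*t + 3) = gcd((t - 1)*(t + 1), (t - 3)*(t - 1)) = t - 1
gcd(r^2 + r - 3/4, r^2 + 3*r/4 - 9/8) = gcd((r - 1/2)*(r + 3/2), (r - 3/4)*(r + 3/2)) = r + 3/2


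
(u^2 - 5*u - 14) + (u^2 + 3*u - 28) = 2*u^2 - 2*u - 42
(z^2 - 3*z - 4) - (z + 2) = z^2 - 4*z - 6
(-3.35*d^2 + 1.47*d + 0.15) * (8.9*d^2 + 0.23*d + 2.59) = -29.815*d^4 + 12.3125*d^3 - 7.0034*d^2 + 3.8418*d + 0.3885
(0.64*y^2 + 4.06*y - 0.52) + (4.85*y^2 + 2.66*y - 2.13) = 5.49*y^2 + 6.72*y - 2.65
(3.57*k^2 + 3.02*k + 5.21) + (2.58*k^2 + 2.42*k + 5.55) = 6.15*k^2 + 5.44*k + 10.76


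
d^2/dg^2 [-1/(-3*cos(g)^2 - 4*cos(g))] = (-9*(1 - cos(2*g))^2 + 45*cos(g) - 17*cos(2*g) - 9*cos(3*g) + 51)/((3*cos(g) + 4)^3*cos(g)^3)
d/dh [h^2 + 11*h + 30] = 2*h + 11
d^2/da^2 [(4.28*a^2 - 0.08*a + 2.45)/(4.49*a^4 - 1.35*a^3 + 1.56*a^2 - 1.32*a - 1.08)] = (517.711368*a^8 - 175.013016*a^7 + 951.246556*a^6 - 145.356714*a^5 + 812.98962*a^4 - 218.237424*a^3 + 249.201144*a^2 - 52.511544*a + 27.00576)/(90.518849*a^12 - 81.648405*a^11 + 118.898343*a^10 - 139.030011*a^9 + 23.998248*a^8 - 33.269508*a^7 - 7.347348*a^6 + 35.358768*a^5 + 4.433616*a^4 + 6.319728*a^3 - 0.186624*a^2 - 4.618944*a - 1.259712)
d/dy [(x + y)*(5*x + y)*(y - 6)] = 5*x^2 + 12*x*y - 36*x + 3*y^2 - 12*y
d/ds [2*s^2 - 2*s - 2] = 4*s - 2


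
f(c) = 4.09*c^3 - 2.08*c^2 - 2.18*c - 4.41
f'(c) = 12.27*c^2 - 4.16*c - 2.18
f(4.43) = 300.69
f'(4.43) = 220.19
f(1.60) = 3.53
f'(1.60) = 22.58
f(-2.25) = -56.62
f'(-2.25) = 69.30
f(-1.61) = -23.36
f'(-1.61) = 36.32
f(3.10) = 90.69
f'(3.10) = 102.84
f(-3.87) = -264.18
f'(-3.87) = 197.69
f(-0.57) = -4.60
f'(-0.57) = 4.18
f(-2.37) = -65.37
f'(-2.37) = 76.60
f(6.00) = 791.07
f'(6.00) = 414.58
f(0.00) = -4.41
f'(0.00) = -2.18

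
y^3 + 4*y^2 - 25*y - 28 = (y - 4)*(y + 1)*(y + 7)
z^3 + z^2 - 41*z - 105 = (z - 7)*(z + 3)*(z + 5)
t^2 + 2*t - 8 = (t - 2)*(t + 4)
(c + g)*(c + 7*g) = c^2 + 8*c*g + 7*g^2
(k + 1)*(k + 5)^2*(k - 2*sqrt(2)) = k^4 - 2*sqrt(2)*k^3 + 11*k^3 - 22*sqrt(2)*k^2 + 35*k^2 - 70*sqrt(2)*k + 25*k - 50*sqrt(2)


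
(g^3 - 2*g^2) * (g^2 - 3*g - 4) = g^5 - 5*g^4 + 2*g^3 + 8*g^2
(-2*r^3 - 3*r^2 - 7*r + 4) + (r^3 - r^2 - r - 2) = -r^3 - 4*r^2 - 8*r + 2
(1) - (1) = 0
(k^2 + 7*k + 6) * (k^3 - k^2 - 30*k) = k^5 + 6*k^4 - 31*k^3 - 216*k^2 - 180*k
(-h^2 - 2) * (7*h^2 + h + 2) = -7*h^4 - h^3 - 16*h^2 - 2*h - 4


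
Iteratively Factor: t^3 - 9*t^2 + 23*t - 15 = (t - 3)*(t^2 - 6*t + 5) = (t - 3)*(t - 1)*(t - 5)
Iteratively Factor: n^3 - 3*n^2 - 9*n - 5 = (n - 5)*(n^2 + 2*n + 1) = (n - 5)*(n + 1)*(n + 1)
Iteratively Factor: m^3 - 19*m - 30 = (m + 2)*(m^2 - 2*m - 15) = (m - 5)*(m + 2)*(m + 3)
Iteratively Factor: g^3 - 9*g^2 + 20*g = (g - 4)*(g^2 - 5*g) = g*(g - 4)*(g - 5)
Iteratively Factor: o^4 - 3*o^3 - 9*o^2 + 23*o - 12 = (o - 1)*(o^3 - 2*o^2 - 11*o + 12) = (o - 1)*(o + 3)*(o^2 - 5*o + 4) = (o - 4)*(o - 1)*(o + 3)*(o - 1)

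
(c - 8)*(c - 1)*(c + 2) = c^3 - 7*c^2 - 10*c + 16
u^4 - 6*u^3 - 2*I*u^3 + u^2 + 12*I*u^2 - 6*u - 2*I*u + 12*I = (u - 6)*(u - 2*I)*(u - I)*(u + I)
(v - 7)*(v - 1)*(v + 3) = v^3 - 5*v^2 - 17*v + 21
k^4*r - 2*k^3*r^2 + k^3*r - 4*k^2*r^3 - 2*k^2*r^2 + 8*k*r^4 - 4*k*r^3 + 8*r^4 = (k - 2*r)^2*(k + 2*r)*(k*r + r)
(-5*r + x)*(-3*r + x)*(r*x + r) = 15*r^3*x + 15*r^3 - 8*r^2*x^2 - 8*r^2*x + r*x^3 + r*x^2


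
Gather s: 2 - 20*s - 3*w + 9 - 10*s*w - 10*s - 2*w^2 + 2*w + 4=s*(-10*w - 30) - 2*w^2 - w + 15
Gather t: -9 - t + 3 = -t - 6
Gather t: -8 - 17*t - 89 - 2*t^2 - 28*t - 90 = -2*t^2 - 45*t - 187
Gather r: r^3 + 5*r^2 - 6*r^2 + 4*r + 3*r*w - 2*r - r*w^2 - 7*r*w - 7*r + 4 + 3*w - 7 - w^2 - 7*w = r^3 - r^2 + r*(-w^2 - 4*w - 5) - w^2 - 4*w - 3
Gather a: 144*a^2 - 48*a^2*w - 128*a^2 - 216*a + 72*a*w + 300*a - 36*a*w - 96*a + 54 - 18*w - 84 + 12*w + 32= a^2*(16 - 48*w) + a*(36*w - 12) - 6*w + 2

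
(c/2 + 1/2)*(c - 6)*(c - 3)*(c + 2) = c^4/2 - 3*c^3 - 7*c^2/2 + 18*c + 18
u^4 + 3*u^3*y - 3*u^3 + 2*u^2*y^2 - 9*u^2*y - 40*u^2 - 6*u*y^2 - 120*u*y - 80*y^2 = (u - 8)*(u + 5)*(u + y)*(u + 2*y)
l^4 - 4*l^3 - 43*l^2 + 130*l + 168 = (l - 7)*(l - 4)*(l + 1)*(l + 6)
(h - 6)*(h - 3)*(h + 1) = h^3 - 8*h^2 + 9*h + 18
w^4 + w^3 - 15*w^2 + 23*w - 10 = (w - 2)*(w - 1)^2*(w + 5)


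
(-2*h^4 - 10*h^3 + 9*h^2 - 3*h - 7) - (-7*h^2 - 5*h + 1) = -2*h^4 - 10*h^3 + 16*h^2 + 2*h - 8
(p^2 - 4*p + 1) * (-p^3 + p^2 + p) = -p^5 + 5*p^4 - 4*p^3 - 3*p^2 + p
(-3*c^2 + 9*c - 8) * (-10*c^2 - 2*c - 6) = 30*c^4 - 84*c^3 + 80*c^2 - 38*c + 48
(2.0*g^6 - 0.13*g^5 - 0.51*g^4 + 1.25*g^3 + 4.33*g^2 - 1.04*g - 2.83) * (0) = 0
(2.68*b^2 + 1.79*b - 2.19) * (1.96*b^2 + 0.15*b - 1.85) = 5.2528*b^4 + 3.9104*b^3 - 8.9819*b^2 - 3.64*b + 4.0515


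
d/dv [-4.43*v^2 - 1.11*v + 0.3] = -8.86*v - 1.11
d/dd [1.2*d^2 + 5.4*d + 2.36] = 2.4*d + 5.4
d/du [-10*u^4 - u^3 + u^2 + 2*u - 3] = -40*u^3 - 3*u^2 + 2*u + 2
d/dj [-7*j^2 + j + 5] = 1 - 14*j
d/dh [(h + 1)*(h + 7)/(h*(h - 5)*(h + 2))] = (-h^4 - 16*h^3 - 7*h^2 + 42*h + 70)/(h^2*(h^4 - 6*h^3 - 11*h^2 + 60*h + 100))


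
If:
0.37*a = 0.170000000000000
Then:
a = 0.46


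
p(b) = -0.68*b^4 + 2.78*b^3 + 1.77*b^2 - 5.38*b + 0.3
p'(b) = -2.72*b^3 + 8.34*b^2 + 3.54*b - 5.38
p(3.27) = 21.09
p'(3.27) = 0.27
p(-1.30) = 2.24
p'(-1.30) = 10.09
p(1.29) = 0.39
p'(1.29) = 7.23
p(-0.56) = 3.31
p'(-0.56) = -4.27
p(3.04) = 20.33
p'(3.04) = 6.04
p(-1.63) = -3.07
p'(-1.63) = 22.79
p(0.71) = -1.81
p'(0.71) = 0.36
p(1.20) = -0.21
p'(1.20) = 6.18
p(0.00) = 0.30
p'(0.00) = -5.38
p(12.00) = -9106.02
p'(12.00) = -3462.10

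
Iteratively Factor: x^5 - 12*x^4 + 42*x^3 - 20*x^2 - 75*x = (x - 5)*(x^4 - 7*x^3 + 7*x^2 + 15*x) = (x - 5)*(x - 3)*(x^3 - 4*x^2 - 5*x) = (x - 5)^2*(x - 3)*(x^2 + x) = x*(x - 5)^2*(x - 3)*(x + 1)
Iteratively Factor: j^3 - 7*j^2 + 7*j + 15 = (j - 5)*(j^2 - 2*j - 3) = (j - 5)*(j + 1)*(j - 3)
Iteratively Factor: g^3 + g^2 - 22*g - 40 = (g - 5)*(g^2 + 6*g + 8) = (g - 5)*(g + 2)*(g + 4)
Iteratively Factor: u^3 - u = (u)*(u^2 - 1) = u*(u + 1)*(u - 1)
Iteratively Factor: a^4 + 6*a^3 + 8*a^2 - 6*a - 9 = (a + 3)*(a^3 + 3*a^2 - a - 3) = (a + 1)*(a + 3)*(a^2 + 2*a - 3) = (a - 1)*(a + 1)*(a + 3)*(a + 3)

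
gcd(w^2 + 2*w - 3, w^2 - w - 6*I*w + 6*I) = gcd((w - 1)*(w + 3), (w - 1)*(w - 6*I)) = w - 1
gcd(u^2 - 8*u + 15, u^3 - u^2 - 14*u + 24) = u - 3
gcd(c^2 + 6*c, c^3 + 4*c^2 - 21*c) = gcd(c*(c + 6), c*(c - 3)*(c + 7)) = c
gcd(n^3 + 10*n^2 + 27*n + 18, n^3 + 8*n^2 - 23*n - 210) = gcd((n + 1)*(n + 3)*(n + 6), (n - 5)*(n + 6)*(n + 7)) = n + 6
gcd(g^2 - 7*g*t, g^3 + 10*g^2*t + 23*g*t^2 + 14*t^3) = 1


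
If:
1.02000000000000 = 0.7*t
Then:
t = 1.46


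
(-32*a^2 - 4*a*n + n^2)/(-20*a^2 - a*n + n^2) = (8*a - n)/(5*a - n)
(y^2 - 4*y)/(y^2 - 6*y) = (y - 4)/(y - 6)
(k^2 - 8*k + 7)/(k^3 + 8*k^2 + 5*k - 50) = (k^2 - 8*k + 7)/(k^3 + 8*k^2 + 5*k - 50)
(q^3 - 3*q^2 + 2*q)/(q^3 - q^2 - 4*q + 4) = q/(q + 2)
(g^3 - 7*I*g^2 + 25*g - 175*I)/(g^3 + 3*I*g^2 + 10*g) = (g^2 - 12*I*g - 35)/(g*(g - 2*I))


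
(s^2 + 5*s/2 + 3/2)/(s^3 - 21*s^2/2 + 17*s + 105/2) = (s + 1)/(s^2 - 12*s + 35)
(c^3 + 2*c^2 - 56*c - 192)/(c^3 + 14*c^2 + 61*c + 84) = (c^2 - 2*c - 48)/(c^2 + 10*c + 21)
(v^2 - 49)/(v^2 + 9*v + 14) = (v - 7)/(v + 2)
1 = 1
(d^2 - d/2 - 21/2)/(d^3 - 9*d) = (d - 7/2)/(d*(d - 3))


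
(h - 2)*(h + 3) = h^2 + h - 6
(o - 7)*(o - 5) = o^2 - 12*o + 35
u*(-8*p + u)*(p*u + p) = -8*p^2*u^2 - 8*p^2*u + p*u^3 + p*u^2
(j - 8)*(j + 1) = j^2 - 7*j - 8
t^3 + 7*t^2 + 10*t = t*(t + 2)*(t + 5)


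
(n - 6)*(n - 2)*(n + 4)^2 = n^4 - 36*n^2 - 32*n + 192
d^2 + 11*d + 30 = (d + 5)*(d + 6)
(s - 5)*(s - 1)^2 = s^3 - 7*s^2 + 11*s - 5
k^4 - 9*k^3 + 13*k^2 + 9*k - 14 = (k - 7)*(k - 2)*(k - 1)*(k + 1)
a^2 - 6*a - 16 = (a - 8)*(a + 2)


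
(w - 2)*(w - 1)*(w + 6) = w^3 + 3*w^2 - 16*w + 12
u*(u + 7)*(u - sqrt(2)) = u^3 - sqrt(2)*u^2 + 7*u^2 - 7*sqrt(2)*u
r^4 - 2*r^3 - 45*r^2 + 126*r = r*(r - 6)*(r - 3)*(r + 7)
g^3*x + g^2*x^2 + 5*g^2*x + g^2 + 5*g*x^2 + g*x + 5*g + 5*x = (g + 5)*(g + x)*(g*x + 1)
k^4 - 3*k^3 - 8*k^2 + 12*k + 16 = (k - 4)*(k - 2)*(k + 1)*(k + 2)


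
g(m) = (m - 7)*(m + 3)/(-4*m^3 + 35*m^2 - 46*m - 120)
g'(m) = (m - 7)*(m + 3)*(12*m^2 - 70*m + 46)/(-4*m^3 + 35*m^2 - 46*m - 120)^2 + (m - 7)/(-4*m^3 + 35*m^2 - 46*m - 120) + (m + 3)/(-4*m^3 + 35*m^2 - 46*m - 120)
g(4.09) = -5.62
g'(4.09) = 61.68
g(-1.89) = -0.08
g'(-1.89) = -0.22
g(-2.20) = -0.04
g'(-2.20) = -0.09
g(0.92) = 0.18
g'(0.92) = 0.03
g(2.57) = 0.33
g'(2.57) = 0.22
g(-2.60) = -0.01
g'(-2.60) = -0.04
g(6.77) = 0.03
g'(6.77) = -0.20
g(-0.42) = 0.20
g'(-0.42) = -0.12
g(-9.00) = 0.02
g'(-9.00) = 0.00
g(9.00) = -0.04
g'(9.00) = 0.00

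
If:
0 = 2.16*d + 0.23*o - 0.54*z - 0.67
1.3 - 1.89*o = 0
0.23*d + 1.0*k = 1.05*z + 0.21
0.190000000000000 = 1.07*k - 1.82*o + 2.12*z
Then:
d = 0.34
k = 0.55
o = 0.69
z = 0.40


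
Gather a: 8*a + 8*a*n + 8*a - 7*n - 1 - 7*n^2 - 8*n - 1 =a*(8*n + 16) - 7*n^2 - 15*n - 2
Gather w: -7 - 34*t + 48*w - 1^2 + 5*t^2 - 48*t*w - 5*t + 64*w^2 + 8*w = 5*t^2 - 39*t + 64*w^2 + w*(56 - 48*t) - 8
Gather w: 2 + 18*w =18*w + 2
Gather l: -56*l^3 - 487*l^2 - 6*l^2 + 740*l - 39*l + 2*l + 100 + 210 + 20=-56*l^3 - 493*l^2 + 703*l + 330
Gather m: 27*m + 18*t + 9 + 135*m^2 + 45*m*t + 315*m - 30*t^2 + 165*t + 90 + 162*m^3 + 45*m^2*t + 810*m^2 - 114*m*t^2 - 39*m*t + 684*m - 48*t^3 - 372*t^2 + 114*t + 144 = 162*m^3 + m^2*(45*t + 945) + m*(-114*t^2 + 6*t + 1026) - 48*t^3 - 402*t^2 + 297*t + 243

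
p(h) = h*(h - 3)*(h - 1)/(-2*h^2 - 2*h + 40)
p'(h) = h*(h - 3)*(h - 1)*(4*h + 2)/(-2*h^2 - 2*h + 40)^2 + h*(h - 3)/(-2*h^2 - 2*h + 40) + h*(h - 1)/(-2*h^2 - 2*h + 40) + (h - 3)*(h - 1)/(-2*h^2 - 2*h + 40)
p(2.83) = -0.05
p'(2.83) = 0.20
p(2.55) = -0.08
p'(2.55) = 0.05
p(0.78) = 0.01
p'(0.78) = -0.04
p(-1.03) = -0.21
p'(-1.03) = 0.37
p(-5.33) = 45.64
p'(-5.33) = 121.94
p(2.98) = -0.01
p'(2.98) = 0.35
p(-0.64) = -0.09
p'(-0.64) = 0.23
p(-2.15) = -0.99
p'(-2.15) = 1.16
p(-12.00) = 10.45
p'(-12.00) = -0.23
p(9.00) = -3.09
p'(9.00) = -0.41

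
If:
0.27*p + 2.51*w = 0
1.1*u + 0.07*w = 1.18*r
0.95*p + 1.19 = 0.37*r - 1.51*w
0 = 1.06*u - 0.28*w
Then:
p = -1.49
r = 0.05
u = 0.04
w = 0.16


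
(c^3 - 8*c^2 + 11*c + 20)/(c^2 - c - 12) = (c^2 - 4*c - 5)/(c + 3)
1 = 1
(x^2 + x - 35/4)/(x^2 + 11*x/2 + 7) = (x - 5/2)/(x + 2)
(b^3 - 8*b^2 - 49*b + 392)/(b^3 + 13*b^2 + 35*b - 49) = (b^2 - 15*b + 56)/(b^2 + 6*b - 7)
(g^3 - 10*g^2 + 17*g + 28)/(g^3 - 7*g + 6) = (g^3 - 10*g^2 + 17*g + 28)/(g^3 - 7*g + 6)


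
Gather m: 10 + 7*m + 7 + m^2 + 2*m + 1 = m^2 + 9*m + 18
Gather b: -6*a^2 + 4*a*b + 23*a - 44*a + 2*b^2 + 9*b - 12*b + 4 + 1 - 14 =-6*a^2 - 21*a + 2*b^2 + b*(4*a - 3) - 9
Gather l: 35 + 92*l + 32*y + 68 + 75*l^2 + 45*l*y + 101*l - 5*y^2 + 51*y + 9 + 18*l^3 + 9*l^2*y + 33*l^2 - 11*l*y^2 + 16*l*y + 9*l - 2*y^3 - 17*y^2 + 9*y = 18*l^3 + l^2*(9*y + 108) + l*(-11*y^2 + 61*y + 202) - 2*y^3 - 22*y^2 + 92*y + 112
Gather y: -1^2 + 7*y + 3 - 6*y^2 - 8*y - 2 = -6*y^2 - y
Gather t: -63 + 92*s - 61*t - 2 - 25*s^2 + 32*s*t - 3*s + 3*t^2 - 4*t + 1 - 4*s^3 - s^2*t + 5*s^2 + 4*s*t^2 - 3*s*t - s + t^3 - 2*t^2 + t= -4*s^3 - 20*s^2 + 88*s + t^3 + t^2*(4*s + 1) + t*(-s^2 + 29*s - 64) - 64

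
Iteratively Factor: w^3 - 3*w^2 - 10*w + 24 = (w - 2)*(w^2 - w - 12) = (w - 4)*(w - 2)*(w + 3)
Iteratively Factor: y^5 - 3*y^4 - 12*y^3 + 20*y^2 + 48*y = (y)*(y^4 - 3*y^3 - 12*y^2 + 20*y + 48) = y*(y + 2)*(y^3 - 5*y^2 - 2*y + 24) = y*(y - 4)*(y + 2)*(y^2 - y - 6) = y*(y - 4)*(y - 3)*(y + 2)*(y + 2)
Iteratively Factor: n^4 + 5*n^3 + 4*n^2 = (n + 4)*(n^3 + n^2) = (n + 1)*(n + 4)*(n^2) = n*(n + 1)*(n + 4)*(n)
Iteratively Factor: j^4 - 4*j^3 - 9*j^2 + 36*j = (j)*(j^3 - 4*j^2 - 9*j + 36) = j*(j + 3)*(j^2 - 7*j + 12) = j*(j - 4)*(j + 3)*(j - 3)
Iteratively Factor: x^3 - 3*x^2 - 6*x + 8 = (x - 4)*(x^2 + x - 2) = (x - 4)*(x + 2)*(x - 1)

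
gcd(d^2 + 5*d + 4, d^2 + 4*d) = d + 4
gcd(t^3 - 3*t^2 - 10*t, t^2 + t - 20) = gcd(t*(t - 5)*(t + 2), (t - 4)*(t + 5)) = 1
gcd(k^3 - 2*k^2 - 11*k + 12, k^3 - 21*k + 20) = k^2 - 5*k + 4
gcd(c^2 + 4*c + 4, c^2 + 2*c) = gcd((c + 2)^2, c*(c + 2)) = c + 2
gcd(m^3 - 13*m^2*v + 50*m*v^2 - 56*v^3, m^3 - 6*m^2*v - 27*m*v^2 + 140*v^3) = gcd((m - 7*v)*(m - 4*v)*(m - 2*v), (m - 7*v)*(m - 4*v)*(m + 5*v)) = m^2 - 11*m*v + 28*v^2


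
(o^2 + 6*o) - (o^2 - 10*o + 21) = 16*o - 21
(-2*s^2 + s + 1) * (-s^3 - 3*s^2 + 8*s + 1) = 2*s^5 + 5*s^4 - 20*s^3 + 3*s^2 + 9*s + 1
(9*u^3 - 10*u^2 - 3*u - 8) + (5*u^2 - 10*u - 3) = 9*u^3 - 5*u^2 - 13*u - 11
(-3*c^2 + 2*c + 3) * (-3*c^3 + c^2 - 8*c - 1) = 9*c^5 - 9*c^4 + 17*c^3 - 10*c^2 - 26*c - 3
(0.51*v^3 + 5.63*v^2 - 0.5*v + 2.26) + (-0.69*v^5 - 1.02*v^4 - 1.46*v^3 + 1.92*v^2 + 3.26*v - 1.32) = -0.69*v^5 - 1.02*v^4 - 0.95*v^3 + 7.55*v^2 + 2.76*v + 0.94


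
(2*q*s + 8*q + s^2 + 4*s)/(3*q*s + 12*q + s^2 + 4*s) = (2*q + s)/(3*q + s)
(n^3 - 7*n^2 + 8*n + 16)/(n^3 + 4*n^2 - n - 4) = (n^2 - 8*n + 16)/(n^2 + 3*n - 4)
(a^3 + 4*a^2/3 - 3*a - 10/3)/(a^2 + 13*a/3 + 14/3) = (3*a^2 - 2*a - 5)/(3*a + 7)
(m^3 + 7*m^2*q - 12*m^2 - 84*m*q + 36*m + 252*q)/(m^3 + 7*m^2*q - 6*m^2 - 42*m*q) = (m - 6)/m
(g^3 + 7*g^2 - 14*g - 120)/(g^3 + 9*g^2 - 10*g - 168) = (g + 5)/(g + 7)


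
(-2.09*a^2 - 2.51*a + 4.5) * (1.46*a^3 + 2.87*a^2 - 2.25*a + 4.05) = -3.0514*a^5 - 9.6629*a^4 + 4.0688*a^3 + 10.098*a^2 - 20.2905*a + 18.225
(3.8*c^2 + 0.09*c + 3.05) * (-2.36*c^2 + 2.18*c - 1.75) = -8.968*c^4 + 8.0716*c^3 - 13.6518*c^2 + 6.4915*c - 5.3375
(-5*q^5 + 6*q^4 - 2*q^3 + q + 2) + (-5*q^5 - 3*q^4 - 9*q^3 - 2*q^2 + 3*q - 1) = -10*q^5 + 3*q^4 - 11*q^3 - 2*q^2 + 4*q + 1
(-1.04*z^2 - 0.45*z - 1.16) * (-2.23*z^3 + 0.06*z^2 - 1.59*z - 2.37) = 2.3192*z^5 + 0.9411*z^4 + 4.2134*z^3 + 3.1107*z^2 + 2.9109*z + 2.7492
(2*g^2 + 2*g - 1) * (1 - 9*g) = -18*g^3 - 16*g^2 + 11*g - 1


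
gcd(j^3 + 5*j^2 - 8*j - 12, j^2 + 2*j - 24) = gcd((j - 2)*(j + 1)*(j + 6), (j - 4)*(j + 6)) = j + 6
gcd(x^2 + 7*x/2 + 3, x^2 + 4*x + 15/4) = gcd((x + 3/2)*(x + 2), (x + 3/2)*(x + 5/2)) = x + 3/2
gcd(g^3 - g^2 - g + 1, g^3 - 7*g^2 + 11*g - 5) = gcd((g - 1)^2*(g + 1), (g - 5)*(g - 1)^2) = g^2 - 2*g + 1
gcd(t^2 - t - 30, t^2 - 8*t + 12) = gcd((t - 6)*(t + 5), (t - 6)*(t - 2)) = t - 6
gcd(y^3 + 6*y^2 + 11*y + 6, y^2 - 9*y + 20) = 1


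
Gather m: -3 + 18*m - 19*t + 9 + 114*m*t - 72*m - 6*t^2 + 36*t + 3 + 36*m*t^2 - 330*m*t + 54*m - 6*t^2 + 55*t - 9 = m*(36*t^2 - 216*t) - 12*t^2 + 72*t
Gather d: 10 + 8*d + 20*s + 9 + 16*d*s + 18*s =d*(16*s + 8) + 38*s + 19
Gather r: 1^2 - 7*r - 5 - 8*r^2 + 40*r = -8*r^2 + 33*r - 4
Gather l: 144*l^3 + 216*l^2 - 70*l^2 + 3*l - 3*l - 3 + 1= 144*l^3 + 146*l^2 - 2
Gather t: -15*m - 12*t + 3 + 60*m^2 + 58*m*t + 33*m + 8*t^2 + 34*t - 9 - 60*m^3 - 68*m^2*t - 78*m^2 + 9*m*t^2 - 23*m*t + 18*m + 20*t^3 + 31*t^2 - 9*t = -60*m^3 - 18*m^2 + 36*m + 20*t^3 + t^2*(9*m + 39) + t*(-68*m^2 + 35*m + 13) - 6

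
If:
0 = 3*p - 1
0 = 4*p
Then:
No Solution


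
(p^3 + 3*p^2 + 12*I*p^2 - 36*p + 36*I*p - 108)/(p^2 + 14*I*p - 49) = (p^3 + p^2*(3 + 12*I) + 36*p*(-1 + I) - 108)/(p^2 + 14*I*p - 49)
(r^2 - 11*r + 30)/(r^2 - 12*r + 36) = (r - 5)/(r - 6)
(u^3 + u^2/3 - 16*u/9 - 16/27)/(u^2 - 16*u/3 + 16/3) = (9*u^2 + 15*u + 4)/(9*(u - 4))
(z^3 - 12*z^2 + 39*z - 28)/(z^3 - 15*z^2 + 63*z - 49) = (z - 4)/(z - 7)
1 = 1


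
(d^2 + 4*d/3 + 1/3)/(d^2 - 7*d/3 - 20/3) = (3*d^2 + 4*d + 1)/(3*d^2 - 7*d - 20)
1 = 1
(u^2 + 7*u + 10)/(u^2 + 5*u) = (u + 2)/u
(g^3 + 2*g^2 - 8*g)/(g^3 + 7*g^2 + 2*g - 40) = g/(g + 5)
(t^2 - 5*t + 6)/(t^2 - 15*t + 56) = (t^2 - 5*t + 6)/(t^2 - 15*t + 56)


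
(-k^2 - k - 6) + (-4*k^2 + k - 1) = -5*k^2 - 7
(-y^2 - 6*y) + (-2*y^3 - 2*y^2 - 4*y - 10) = -2*y^3 - 3*y^2 - 10*y - 10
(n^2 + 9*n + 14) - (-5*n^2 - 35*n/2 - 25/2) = 6*n^2 + 53*n/2 + 53/2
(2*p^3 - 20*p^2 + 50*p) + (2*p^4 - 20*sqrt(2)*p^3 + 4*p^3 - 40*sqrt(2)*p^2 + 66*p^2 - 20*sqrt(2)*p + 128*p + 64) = 2*p^4 - 20*sqrt(2)*p^3 + 6*p^3 - 40*sqrt(2)*p^2 + 46*p^2 - 20*sqrt(2)*p + 178*p + 64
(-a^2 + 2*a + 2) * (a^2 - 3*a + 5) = -a^4 + 5*a^3 - 9*a^2 + 4*a + 10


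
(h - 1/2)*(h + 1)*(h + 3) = h^3 + 7*h^2/2 + h - 3/2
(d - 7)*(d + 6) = d^2 - d - 42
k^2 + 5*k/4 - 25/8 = (k - 5/4)*(k + 5/2)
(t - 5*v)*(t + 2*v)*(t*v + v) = t^3*v - 3*t^2*v^2 + t^2*v - 10*t*v^3 - 3*t*v^2 - 10*v^3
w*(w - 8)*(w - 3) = w^3 - 11*w^2 + 24*w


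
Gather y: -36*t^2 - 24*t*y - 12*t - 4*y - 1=-36*t^2 - 12*t + y*(-24*t - 4) - 1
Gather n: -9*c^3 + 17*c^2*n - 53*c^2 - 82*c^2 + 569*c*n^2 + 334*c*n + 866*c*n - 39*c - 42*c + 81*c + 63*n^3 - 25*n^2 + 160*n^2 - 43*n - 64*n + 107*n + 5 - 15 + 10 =-9*c^3 - 135*c^2 + 63*n^3 + n^2*(569*c + 135) + n*(17*c^2 + 1200*c)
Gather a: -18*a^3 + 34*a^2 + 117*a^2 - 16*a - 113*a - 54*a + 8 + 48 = -18*a^3 + 151*a^2 - 183*a + 56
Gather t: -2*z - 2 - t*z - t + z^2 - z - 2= t*(-z - 1) + z^2 - 3*z - 4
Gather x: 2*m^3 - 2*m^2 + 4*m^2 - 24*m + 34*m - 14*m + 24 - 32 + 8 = 2*m^3 + 2*m^2 - 4*m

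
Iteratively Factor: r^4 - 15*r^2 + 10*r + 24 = (r - 3)*(r^3 + 3*r^2 - 6*r - 8) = (r - 3)*(r + 1)*(r^2 + 2*r - 8) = (r - 3)*(r - 2)*(r + 1)*(r + 4)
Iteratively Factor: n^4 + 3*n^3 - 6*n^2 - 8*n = (n)*(n^3 + 3*n^2 - 6*n - 8) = n*(n + 1)*(n^2 + 2*n - 8) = n*(n + 1)*(n + 4)*(n - 2)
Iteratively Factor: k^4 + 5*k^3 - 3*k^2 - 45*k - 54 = (k + 2)*(k^3 + 3*k^2 - 9*k - 27) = (k + 2)*(k + 3)*(k^2 - 9) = (k + 2)*(k + 3)^2*(k - 3)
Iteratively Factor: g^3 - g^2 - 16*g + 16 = (g - 1)*(g^2 - 16) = (g - 4)*(g - 1)*(g + 4)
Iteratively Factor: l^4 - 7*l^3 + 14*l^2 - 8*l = (l - 2)*(l^3 - 5*l^2 + 4*l) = l*(l - 2)*(l^2 - 5*l + 4) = l*(l - 2)*(l - 1)*(l - 4)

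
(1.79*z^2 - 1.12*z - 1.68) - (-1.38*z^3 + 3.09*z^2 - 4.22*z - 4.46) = 1.38*z^3 - 1.3*z^2 + 3.1*z + 2.78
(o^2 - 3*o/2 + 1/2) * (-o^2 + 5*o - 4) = -o^4 + 13*o^3/2 - 12*o^2 + 17*o/2 - 2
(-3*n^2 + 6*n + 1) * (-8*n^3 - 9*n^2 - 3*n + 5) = 24*n^5 - 21*n^4 - 53*n^3 - 42*n^2 + 27*n + 5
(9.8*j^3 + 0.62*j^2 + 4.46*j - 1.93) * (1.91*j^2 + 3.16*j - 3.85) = 18.718*j^5 + 32.1522*j^4 - 27.2522*j^3 + 8.0203*j^2 - 23.2698*j + 7.4305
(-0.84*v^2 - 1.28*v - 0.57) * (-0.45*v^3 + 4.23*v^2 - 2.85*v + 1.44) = 0.378*v^5 - 2.9772*v^4 - 2.7639*v^3 + 0.0272999999999999*v^2 - 0.2187*v - 0.8208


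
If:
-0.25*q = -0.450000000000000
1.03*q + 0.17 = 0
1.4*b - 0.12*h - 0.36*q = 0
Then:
No Solution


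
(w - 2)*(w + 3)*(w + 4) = w^3 + 5*w^2 - 2*w - 24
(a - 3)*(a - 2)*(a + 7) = a^3 + 2*a^2 - 29*a + 42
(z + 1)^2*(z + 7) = z^3 + 9*z^2 + 15*z + 7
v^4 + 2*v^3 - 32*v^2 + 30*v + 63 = (v - 3)^2*(v + 1)*(v + 7)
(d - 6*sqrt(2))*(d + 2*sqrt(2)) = d^2 - 4*sqrt(2)*d - 24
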